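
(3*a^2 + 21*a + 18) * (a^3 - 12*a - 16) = 3*a^5 + 21*a^4 - 18*a^3 - 300*a^2 - 552*a - 288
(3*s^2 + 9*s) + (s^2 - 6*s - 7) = 4*s^2 + 3*s - 7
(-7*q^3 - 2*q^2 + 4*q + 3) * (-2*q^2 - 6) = 14*q^5 + 4*q^4 + 34*q^3 + 6*q^2 - 24*q - 18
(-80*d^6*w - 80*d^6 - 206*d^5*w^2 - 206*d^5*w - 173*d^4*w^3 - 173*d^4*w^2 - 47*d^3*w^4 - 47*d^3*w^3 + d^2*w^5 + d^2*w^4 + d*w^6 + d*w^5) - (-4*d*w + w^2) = -80*d^6*w - 80*d^6 - 206*d^5*w^2 - 206*d^5*w - 173*d^4*w^3 - 173*d^4*w^2 - 47*d^3*w^4 - 47*d^3*w^3 + d^2*w^5 + d^2*w^4 + d*w^6 + d*w^5 + 4*d*w - w^2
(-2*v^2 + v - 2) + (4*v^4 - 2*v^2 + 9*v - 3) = 4*v^4 - 4*v^2 + 10*v - 5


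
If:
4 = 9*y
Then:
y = 4/9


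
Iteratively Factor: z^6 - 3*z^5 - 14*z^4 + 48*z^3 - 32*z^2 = (z)*(z^5 - 3*z^4 - 14*z^3 + 48*z^2 - 32*z) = z*(z - 1)*(z^4 - 2*z^3 - 16*z^2 + 32*z) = z*(z - 2)*(z - 1)*(z^3 - 16*z) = z*(z - 4)*(z - 2)*(z - 1)*(z^2 + 4*z) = z*(z - 4)*(z - 2)*(z - 1)*(z + 4)*(z)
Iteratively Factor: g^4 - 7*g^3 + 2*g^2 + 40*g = (g + 2)*(g^3 - 9*g^2 + 20*g) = (g - 5)*(g + 2)*(g^2 - 4*g) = (g - 5)*(g - 4)*(g + 2)*(g)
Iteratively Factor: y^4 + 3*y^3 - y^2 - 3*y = (y + 1)*(y^3 + 2*y^2 - 3*y) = (y + 1)*(y + 3)*(y^2 - y) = y*(y + 1)*(y + 3)*(y - 1)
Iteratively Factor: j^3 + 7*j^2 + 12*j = (j)*(j^2 + 7*j + 12) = j*(j + 3)*(j + 4)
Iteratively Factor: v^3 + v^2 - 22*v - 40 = (v + 2)*(v^2 - v - 20) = (v + 2)*(v + 4)*(v - 5)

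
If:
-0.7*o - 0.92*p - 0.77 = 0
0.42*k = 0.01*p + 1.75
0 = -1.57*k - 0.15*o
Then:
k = 5.12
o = -53.56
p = 39.91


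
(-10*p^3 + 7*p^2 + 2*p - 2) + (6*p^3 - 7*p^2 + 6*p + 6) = -4*p^3 + 8*p + 4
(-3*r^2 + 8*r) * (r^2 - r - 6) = -3*r^4 + 11*r^3 + 10*r^2 - 48*r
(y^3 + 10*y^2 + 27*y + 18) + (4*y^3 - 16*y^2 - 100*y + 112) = 5*y^3 - 6*y^2 - 73*y + 130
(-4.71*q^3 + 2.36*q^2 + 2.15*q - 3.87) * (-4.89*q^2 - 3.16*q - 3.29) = 23.0319*q^5 + 3.3432*q^4 - 2.4752*q^3 + 4.3659*q^2 + 5.1557*q + 12.7323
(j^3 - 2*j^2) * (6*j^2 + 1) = 6*j^5 - 12*j^4 + j^3 - 2*j^2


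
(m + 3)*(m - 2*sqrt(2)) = m^2 - 2*sqrt(2)*m + 3*m - 6*sqrt(2)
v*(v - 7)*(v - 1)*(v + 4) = v^4 - 4*v^3 - 25*v^2 + 28*v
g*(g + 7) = g^2 + 7*g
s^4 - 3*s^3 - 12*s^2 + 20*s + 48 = (s - 4)*(s - 3)*(s + 2)^2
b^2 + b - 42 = (b - 6)*(b + 7)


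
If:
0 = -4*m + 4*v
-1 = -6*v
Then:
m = 1/6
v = 1/6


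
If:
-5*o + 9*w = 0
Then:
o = 9*w/5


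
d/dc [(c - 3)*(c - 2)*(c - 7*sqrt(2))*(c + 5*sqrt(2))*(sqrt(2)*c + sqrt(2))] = 5*sqrt(2)*c^4 - 16*sqrt(2)*c^3 - 16*c^3 - 207*sqrt(2)*c^2 + 48*c^2 - 8*c + 572*sqrt(2)*c - 70*sqrt(2) - 24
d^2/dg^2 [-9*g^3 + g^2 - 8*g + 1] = 2 - 54*g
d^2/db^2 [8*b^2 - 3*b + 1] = 16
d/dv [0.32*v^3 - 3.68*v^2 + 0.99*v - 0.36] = 0.96*v^2 - 7.36*v + 0.99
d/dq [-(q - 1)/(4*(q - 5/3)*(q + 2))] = 9*(q^2 - 2*q + 3)/(4*(9*q^4 + 6*q^3 - 59*q^2 - 20*q + 100))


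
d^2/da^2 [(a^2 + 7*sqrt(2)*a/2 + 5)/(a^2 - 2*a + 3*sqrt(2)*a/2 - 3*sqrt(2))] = 4*(4*a^3 + 4*sqrt(2)*a^3 + 18*sqrt(2)*a^2 + 30*a^2 + 45*sqrt(2)*a + 66*a + 37 + 33*sqrt(2))/(4*a^6 - 24*a^5 + 18*sqrt(2)*a^5 - 108*sqrt(2)*a^4 + 102*a^4 - 356*a^3 + 243*sqrt(2)*a^3 - 306*sqrt(2)*a^2 + 648*a^2 - 432*a + 324*sqrt(2)*a - 216*sqrt(2))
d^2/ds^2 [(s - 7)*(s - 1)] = 2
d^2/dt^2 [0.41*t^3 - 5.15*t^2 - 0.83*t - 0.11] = 2.46*t - 10.3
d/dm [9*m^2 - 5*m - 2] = 18*m - 5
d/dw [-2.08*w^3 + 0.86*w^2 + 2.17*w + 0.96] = -6.24*w^2 + 1.72*w + 2.17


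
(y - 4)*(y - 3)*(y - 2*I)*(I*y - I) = I*y^4 + 2*y^3 - 8*I*y^3 - 16*y^2 + 19*I*y^2 + 38*y - 12*I*y - 24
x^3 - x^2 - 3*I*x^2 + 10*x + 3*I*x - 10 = (x - 1)*(x - 5*I)*(x + 2*I)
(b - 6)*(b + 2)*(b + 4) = b^3 - 28*b - 48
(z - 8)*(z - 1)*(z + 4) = z^3 - 5*z^2 - 28*z + 32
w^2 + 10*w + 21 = (w + 3)*(w + 7)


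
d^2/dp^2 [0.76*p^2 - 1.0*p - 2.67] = 1.52000000000000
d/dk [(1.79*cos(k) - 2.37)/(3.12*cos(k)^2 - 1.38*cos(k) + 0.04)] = (5.5848*cos(k)^2 - 14.7888*cos(k) + 3.199)*sin(k)/(9.7344*cos(k)^4 - 8.6112*cos(k)^3 + 2.154*cos(k)^2 - 0.1104*cos(k) + 0.0016)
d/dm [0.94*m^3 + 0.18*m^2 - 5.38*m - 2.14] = 2.82*m^2 + 0.36*m - 5.38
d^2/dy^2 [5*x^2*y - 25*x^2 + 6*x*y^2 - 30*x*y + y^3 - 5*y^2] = 12*x + 6*y - 10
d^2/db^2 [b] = 0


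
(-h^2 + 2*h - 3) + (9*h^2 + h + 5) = 8*h^2 + 3*h + 2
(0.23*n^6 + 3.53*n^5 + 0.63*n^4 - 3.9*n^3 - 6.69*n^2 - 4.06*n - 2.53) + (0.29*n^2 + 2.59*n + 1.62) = 0.23*n^6 + 3.53*n^5 + 0.63*n^4 - 3.9*n^3 - 6.4*n^2 - 1.47*n - 0.91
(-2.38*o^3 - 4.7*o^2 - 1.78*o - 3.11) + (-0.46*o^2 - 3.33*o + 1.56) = -2.38*o^3 - 5.16*o^2 - 5.11*o - 1.55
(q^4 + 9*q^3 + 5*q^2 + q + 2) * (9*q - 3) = 9*q^5 + 78*q^4 + 18*q^3 - 6*q^2 + 15*q - 6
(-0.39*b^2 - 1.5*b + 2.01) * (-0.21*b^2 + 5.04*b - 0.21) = 0.0819*b^4 - 1.6506*b^3 - 7.9002*b^2 + 10.4454*b - 0.4221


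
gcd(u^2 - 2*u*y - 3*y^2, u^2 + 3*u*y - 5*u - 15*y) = 1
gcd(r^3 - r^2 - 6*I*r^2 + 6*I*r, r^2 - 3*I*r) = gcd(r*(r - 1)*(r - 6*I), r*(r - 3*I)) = r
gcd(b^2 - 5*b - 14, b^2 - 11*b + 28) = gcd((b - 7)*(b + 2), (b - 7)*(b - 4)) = b - 7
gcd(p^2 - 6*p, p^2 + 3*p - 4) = 1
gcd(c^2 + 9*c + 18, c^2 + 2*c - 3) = c + 3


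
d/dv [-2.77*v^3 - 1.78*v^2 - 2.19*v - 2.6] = -8.31*v^2 - 3.56*v - 2.19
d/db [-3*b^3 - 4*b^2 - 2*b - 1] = -9*b^2 - 8*b - 2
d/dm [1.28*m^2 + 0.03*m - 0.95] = 2.56*m + 0.03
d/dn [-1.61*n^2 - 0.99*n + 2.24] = -3.22*n - 0.99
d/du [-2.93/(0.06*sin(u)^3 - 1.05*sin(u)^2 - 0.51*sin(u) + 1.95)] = (0.5274*sin(u)^2 - 6.153*sin(u) - 1.4943)*cos(u)/(0.06*sin(u)^3 - 1.05*sin(u)^2 - 0.51*sin(u) + 1.95)^2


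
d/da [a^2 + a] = 2*a + 1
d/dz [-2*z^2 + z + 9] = 1 - 4*z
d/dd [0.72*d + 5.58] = 0.720000000000000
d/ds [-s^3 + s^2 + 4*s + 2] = -3*s^2 + 2*s + 4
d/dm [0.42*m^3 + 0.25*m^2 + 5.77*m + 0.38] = 1.26*m^2 + 0.5*m + 5.77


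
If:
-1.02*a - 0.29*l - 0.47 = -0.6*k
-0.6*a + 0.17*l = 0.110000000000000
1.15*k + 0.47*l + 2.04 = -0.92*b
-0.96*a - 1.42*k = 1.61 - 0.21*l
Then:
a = -0.60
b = -0.28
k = -0.95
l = -1.47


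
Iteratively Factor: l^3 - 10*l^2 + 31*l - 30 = (l - 3)*(l^2 - 7*l + 10) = (l - 5)*(l - 3)*(l - 2)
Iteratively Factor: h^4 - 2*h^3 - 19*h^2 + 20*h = (h - 1)*(h^3 - h^2 - 20*h) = (h - 1)*(h + 4)*(h^2 - 5*h) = h*(h - 1)*(h + 4)*(h - 5)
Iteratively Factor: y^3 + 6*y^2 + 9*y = (y)*(y^2 + 6*y + 9) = y*(y + 3)*(y + 3)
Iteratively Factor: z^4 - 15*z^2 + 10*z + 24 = (z + 1)*(z^3 - z^2 - 14*z + 24) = (z - 3)*(z + 1)*(z^2 + 2*z - 8) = (z - 3)*(z - 2)*(z + 1)*(z + 4)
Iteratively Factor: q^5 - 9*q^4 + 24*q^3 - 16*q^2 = (q - 4)*(q^4 - 5*q^3 + 4*q^2) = (q - 4)*(q - 1)*(q^3 - 4*q^2) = (q - 4)^2*(q - 1)*(q^2) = q*(q - 4)^2*(q - 1)*(q)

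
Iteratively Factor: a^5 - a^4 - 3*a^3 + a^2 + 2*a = (a - 2)*(a^4 + a^3 - a^2 - a) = (a - 2)*(a + 1)*(a^3 - a) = (a - 2)*(a + 1)^2*(a^2 - a) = a*(a - 2)*(a + 1)^2*(a - 1)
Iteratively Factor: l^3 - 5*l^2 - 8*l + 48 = (l - 4)*(l^2 - l - 12) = (l - 4)*(l + 3)*(l - 4)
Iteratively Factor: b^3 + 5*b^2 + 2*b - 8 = (b + 4)*(b^2 + b - 2) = (b + 2)*(b + 4)*(b - 1)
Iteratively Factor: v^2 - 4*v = (v - 4)*(v)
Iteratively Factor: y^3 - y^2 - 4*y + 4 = (y - 2)*(y^2 + y - 2) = (y - 2)*(y + 2)*(y - 1)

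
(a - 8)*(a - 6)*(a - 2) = a^3 - 16*a^2 + 76*a - 96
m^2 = m^2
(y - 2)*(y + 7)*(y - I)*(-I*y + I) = -I*y^4 - y^3 - 4*I*y^3 - 4*y^2 + 19*I*y^2 + 19*y - 14*I*y - 14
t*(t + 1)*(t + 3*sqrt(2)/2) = t^3 + t^2 + 3*sqrt(2)*t^2/2 + 3*sqrt(2)*t/2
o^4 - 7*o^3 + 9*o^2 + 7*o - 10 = (o - 5)*(o - 2)*(o - 1)*(o + 1)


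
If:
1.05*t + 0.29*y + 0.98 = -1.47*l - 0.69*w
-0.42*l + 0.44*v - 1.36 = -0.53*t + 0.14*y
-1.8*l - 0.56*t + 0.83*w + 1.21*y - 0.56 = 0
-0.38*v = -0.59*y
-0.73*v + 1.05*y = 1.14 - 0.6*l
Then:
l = 2.99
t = -3.10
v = 12.18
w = -6.37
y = 7.84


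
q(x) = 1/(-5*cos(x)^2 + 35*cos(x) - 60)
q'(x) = (-10*sin(x)*cos(x) + 35*sin(x))/(-5*cos(x)^2 + 35*cos(x) - 60)^2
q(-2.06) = -0.01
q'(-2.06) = -0.01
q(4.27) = -0.01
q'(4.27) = -0.01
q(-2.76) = -0.01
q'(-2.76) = -0.00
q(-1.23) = -0.02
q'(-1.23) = -0.01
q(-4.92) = -0.02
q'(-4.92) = 0.01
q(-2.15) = -0.01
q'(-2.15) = -0.01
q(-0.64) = -0.03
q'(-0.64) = -0.01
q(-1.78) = -0.01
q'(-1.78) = -0.01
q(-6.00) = -0.03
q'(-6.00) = 0.01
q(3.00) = -0.01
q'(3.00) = 0.00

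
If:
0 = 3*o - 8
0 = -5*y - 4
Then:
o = 8/3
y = -4/5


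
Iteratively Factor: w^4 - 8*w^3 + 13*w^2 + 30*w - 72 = (w - 3)*(w^3 - 5*w^2 - 2*w + 24) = (w - 3)^2*(w^2 - 2*w - 8) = (w - 3)^2*(w + 2)*(w - 4)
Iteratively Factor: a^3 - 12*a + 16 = (a - 2)*(a^2 + 2*a - 8) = (a - 2)*(a + 4)*(a - 2)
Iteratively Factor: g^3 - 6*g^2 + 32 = (g + 2)*(g^2 - 8*g + 16) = (g - 4)*(g + 2)*(g - 4)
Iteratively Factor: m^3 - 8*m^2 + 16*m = (m)*(m^2 - 8*m + 16) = m*(m - 4)*(m - 4)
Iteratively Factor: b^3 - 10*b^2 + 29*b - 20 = (b - 1)*(b^2 - 9*b + 20) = (b - 5)*(b - 1)*(b - 4)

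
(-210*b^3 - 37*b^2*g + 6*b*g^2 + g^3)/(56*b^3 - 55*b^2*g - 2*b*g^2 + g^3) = (-30*b^2 - b*g + g^2)/(8*b^2 - 9*b*g + g^2)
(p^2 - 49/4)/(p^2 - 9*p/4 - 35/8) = 2*(2*p + 7)/(4*p + 5)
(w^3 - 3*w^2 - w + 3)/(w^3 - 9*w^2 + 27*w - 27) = (w^2 - 1)/(w^2 - 6*w + 9)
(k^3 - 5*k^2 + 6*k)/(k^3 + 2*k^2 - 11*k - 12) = k*(k - 2)/(k^2 + 5*k + 4)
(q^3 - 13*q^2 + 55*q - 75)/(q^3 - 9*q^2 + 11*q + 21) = (q^2 - 10*q + 25)/(q^2 - 6*q - 7)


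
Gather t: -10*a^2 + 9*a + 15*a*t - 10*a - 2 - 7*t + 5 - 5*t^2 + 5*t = -10*a^2 - a - 5*t^2 + t*(15*a - 2) + 3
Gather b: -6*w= -6*w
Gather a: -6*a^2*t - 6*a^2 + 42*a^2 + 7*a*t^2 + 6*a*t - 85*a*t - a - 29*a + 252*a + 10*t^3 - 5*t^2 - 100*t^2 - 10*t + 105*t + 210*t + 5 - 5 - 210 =a^2*(36 - 6*t) + a*(7*t^2 - 79*t + 222) + 10*t^3 - 105*t^2 + 305*t - 210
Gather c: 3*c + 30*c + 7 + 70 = 33*c + 77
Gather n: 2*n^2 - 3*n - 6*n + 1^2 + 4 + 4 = 2*n^2 - 9*n + 9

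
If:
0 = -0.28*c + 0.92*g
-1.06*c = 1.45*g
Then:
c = 0.00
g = 0.00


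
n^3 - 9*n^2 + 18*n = n*(n - 6)*(n - 3)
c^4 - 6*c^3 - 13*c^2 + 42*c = c*(c - 7)*(c - 2)*(c + 3)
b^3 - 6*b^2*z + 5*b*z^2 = b*(b - 5*z)*(b - z)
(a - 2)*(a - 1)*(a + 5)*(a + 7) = a^4 + 9*a^3 + a^2 - 81*a + 70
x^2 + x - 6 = (x - 2)*(x + 3)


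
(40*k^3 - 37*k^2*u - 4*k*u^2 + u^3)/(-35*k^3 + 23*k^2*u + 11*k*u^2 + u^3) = (-8*k + u)/(7*k + u)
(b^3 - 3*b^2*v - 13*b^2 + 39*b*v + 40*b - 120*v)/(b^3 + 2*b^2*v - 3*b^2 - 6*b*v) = (b^3 - 3*b^2*v - 13*b^2 + 39*b*v + 40*b - 120*v)/(b*(b^2 + 2*b*v - 3*b - 6*v))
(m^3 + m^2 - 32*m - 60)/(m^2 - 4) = (m^2 - m - 30)/(m - 2)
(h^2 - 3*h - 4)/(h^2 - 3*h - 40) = (-h^2 + 3*h + 4)/(-h^2 + 3*h + 40)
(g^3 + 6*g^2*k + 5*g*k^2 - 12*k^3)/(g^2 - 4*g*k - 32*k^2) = (g^2 + 2*g*k - 3*k^2)/(g - 8*k)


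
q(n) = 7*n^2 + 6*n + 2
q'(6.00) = 90.00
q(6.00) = 290.00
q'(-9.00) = -120.00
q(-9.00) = 515.00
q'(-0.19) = 3.34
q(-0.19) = 1.11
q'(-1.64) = -16.96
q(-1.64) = 10.99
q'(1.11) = 21.54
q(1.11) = 17.28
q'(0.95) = 19.30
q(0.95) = 14.02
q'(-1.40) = -13.60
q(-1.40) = 7.32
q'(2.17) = 36.38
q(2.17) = 47.98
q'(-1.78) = -18.92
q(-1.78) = 13.50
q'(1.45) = 26.30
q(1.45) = 25.42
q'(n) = 14*n + 6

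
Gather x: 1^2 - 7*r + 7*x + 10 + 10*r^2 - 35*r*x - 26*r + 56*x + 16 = 10*r^2 - 33*r + x*(63 - 35*r) + 27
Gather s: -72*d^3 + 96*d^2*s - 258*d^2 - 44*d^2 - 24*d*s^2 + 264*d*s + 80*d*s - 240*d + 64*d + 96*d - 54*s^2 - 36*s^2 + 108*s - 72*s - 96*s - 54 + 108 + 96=-72*d^3 - 302*d^2 - 80*d + s^2*(-24*d - 90) + s*(96*d^2 + 344*d - 60) + 150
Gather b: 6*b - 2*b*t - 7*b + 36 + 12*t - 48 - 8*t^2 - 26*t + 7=b*(-2*t - 1) - 8*t^2 - 14*t - 5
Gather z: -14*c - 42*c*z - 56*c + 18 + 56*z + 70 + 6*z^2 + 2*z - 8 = -70*c + 6*z^2 + z*(58 - 42*c) + 80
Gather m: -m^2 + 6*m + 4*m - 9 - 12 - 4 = -m^2 + 10*m - 25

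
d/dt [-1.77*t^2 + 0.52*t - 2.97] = 0.52 - 3.54*t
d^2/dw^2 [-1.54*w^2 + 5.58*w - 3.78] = -3.08000000000000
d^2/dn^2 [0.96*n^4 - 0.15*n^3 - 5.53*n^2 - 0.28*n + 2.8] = 11.52*n^2 - 0.9*n - 11.06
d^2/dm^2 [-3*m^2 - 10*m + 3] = -6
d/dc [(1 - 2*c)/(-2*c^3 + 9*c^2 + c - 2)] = (4*c^3 - 18*c^2 - 2*c + (2*c - 1)*(-6*c^2 + 18*c + 1) + 4)/(2*c^3 - 9*c^2 - c + 2)^2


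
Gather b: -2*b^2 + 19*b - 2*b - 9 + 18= -2*b^2 + 17*b + 9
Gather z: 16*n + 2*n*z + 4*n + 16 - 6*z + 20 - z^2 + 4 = 20*n - z^2 + z*(2*n - 6) + 40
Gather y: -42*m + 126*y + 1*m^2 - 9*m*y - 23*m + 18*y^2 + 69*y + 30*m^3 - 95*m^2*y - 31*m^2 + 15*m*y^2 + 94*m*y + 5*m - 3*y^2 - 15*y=30*m^3 - 30*m^2 - 60*m + y^2*(15*m + 15) + y*(-95*m^2 + 85*m + 180)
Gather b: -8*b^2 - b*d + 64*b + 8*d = -8*b^2 + b*(64 - d) + 8*d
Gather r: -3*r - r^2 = -r^2 - 3*r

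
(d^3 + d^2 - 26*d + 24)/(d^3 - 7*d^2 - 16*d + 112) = (d^2 + 5*d - 6)/(d^2 - 3*d - 28)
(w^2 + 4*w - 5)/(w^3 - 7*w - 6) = (-w^2 - 4*w + 5)/(-w^3 + 7*w + 6)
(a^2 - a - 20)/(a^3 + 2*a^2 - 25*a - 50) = (a + 4)/(a^2 + 7*a + 10)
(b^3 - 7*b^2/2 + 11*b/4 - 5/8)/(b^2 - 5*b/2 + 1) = (b^2 - 3*b + 5/4)/(b - 2)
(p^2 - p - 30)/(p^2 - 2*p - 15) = (-p^2 + p + 30)/(-p^2 + 2*p + 15)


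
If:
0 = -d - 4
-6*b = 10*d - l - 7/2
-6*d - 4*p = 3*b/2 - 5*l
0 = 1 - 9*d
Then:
No Solution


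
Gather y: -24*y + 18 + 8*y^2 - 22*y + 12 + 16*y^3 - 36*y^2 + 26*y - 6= 16*y^3 - 28*y^2 - 20*y + 24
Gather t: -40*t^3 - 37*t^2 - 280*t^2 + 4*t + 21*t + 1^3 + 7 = -40*t^3 - 317*t^2 + 25*t + 8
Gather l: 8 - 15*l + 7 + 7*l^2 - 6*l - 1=7*l^2 - 21*l + 14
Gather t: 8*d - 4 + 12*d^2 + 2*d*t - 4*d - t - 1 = 12*d^2 + 4*d + t*(2*d - 1) - 5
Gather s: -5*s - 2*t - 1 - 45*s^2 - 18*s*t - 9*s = -45*s^2 + s*(-18*t - 14) - 2*t - 1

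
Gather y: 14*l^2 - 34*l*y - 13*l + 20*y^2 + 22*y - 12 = 14*l^2 - 13*l + 20*y^2 + y*(22 - 34*l) - 12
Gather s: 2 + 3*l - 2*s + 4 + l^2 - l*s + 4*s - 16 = l^2 + 3*l + s*(2 - l) - 10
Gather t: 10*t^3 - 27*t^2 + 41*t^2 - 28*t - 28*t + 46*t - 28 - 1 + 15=10*t^3 + 14*t^2 - 10*t - 14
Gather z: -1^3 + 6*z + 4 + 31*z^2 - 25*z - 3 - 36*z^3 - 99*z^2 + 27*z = -36*z^3 - 68*z^2 + 8*z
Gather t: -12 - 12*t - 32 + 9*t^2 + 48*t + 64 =9*t^2 + 36*t + 20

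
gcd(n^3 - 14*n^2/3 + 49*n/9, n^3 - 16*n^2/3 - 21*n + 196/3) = n - 7/3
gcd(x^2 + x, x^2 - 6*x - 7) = x + 1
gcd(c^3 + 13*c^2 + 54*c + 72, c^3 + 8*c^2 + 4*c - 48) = c^2 + 10*c + 24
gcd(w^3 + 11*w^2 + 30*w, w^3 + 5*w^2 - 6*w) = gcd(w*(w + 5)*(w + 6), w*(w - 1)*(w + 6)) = w^2 + 6*w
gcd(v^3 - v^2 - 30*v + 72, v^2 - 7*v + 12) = v^2 - 7*v + 12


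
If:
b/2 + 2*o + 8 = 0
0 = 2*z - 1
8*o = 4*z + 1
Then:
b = -35/2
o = 3/8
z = 1/2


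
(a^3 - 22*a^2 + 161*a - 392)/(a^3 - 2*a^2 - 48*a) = (a^2 - 14*a + 49)/(a*(a + 6))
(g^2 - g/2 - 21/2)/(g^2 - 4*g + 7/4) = 2*(g + 3)/(2*g - 1)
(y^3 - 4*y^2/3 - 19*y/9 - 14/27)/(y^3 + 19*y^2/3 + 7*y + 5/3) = (9*y^2 - 15*y - 14)/(9*(y^2 + 6*y + 5))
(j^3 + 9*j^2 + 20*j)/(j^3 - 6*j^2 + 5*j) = (j^2 + 9*j + 20)/(j^2 - 6*j + 5)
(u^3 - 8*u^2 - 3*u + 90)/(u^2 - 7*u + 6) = (u^2 - 2*u - 15)/(u - 1)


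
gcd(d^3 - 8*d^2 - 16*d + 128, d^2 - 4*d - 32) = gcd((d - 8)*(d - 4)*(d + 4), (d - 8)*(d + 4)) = d^2 - 4*d - 32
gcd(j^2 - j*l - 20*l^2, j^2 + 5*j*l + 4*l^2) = j + 4*l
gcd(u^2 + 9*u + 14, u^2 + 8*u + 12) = u + 2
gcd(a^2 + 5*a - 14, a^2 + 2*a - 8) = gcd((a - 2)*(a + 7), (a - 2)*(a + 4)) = a - 2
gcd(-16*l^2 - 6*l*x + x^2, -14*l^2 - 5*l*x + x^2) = 2*l + x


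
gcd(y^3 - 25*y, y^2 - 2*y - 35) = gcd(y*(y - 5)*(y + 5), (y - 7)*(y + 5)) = y + 5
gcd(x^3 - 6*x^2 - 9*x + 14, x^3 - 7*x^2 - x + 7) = x^2 - 8*x + 7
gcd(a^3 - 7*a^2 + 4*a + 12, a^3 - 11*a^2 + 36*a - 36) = a^2 - 8*a + 12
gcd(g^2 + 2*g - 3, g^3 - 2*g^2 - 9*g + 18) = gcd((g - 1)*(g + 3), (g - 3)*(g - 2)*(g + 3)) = g + 3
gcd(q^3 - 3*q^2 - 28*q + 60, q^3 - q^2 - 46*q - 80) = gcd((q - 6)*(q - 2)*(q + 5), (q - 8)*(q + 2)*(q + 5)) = q + 5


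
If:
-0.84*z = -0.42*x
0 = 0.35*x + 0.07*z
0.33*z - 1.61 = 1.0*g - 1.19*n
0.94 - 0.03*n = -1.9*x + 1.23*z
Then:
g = 35.68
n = 31.33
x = 0.00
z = 0.00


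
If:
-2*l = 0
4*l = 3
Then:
No Solution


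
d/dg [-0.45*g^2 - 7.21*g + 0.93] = -0.9*g - 7.21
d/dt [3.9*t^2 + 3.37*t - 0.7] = 7.8*t + 3.37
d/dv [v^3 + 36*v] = 3*v^2 + 36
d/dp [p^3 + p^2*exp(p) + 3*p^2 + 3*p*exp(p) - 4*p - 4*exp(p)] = p^2*exp(p) + 3*p^2 + 5*p*exp(p) + 6*p - exp(p) - 4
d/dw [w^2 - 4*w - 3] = 2*w - 4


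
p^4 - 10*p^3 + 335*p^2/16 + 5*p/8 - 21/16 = (p - 7)*(p - 3)*(p - 1/4)*(p + 1/4)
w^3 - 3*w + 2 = (w - 1)^2*(w + 2)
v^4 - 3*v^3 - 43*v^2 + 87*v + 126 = (v - 7)*(v - 3)*(v + 1)*(v + 6)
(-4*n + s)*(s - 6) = -4*n*s + 24*n + s^2 - 6*s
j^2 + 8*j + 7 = (j + 1)*(j + 7)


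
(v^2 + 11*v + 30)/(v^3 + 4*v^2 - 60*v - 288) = (v + 5)/(v^2 - 2*v - 48)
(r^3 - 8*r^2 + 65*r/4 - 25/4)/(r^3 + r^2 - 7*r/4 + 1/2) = (2*r^2 - 15*r + 25)/(2*r^2 + 3*r - 2)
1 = 1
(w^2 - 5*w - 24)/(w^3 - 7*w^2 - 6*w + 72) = (w - 8)/(w^2 - 10*w + 24)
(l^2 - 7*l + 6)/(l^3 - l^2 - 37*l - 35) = (-l^2 + 7*l - 6)/(-l^3 + l^2 + 37*l + 35)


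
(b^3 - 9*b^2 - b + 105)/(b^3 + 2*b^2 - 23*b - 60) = (b - 7)/(b + 4)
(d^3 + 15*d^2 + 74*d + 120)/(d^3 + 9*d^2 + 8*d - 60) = (d + 4)/(d - 2)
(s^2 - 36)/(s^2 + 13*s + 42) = (s - 6)/(s + 7)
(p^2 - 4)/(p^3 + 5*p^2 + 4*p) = (p^2 - 4)/(p*(p^2 + 5*p + 4))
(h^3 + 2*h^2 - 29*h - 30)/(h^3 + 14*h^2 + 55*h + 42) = (h - 5)/(h + 7)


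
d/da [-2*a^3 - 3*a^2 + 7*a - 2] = -6*a^2 - 6*a + 7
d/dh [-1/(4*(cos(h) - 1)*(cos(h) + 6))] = -(2*cos(h) + 5)*sin(h)/(4*(cos(h) - 1)^2*(cos(h) + 6)^2)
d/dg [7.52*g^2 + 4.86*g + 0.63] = 15.04*g + 4.86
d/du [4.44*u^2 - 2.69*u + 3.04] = 8.88*u - 2.69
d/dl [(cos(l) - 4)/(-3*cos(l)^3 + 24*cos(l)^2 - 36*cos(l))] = 2*(-cos(l)^3 + 10*cos(l)^2 - 32*cos(l) + 24)*sin(l)/(3*(cos(l) - 6)^2*(cos(l) - 2)^2*cos(l)^2)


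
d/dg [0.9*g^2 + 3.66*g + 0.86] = 1.8*g + 3.66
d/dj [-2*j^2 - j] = -4*j - 1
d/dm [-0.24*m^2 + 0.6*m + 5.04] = 0.6 - 0.48*m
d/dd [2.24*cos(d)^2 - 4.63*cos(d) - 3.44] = (4.63 - 4.48*cos(d))*sin(d)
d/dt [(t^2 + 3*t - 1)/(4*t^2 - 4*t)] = (-t^2 + t/2 - 1/4)/(t^2*(t^2 - 2*t + 1))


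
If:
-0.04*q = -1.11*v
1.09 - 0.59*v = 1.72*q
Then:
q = 0.63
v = 0.02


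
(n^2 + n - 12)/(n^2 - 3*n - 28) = (n - 3)/(n - 7)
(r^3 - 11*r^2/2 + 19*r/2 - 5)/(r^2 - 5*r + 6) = (2*r^2 - 7*r + 5)/(2*(r - 3))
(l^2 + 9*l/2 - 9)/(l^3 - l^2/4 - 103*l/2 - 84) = 2*(2*l - 3)/(4*l^2 - 25*l - 56)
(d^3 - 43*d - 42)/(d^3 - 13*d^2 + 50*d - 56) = (d^2 + 7*d + 6)/(d^2 - 6*d + 8)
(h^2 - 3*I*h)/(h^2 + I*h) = (h - 3*I)/(h + I)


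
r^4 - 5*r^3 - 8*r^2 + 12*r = r*(r - 6)*(r - 1)*(r + 2)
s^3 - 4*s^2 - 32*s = s*(s - 8)*(s + 4)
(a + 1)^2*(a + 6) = a^3 + 8*a^2 + 13*a + 6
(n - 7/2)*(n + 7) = n^2 + 7*n/2 - 49/2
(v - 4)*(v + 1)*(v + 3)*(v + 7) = v^4 + 7*v^3 - 13*v^2 - 103*v - 84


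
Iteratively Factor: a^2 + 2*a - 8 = (a - 2)*(a + 4)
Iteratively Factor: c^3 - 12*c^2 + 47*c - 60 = (c - 4)*(c^2 - 8*c + 15) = (c - 4)*(c - 3)*(c - 5)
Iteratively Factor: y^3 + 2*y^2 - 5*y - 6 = (y + 3)*(y^2 - y - 2) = (y - 2)*(y + 3)*(y + 1)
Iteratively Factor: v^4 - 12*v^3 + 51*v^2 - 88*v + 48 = (v - 1)*(v^3 - 11*v^2 + 40*v - 48) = (v - 4)*(v - 1)*(v^2 - 7*v + 12) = (v - 4)*(v - 3)*(v - 1)*(v - 4)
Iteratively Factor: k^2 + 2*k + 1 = (k + 1)*(k + 1)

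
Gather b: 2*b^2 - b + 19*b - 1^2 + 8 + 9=2*b^2 + 18*b + 16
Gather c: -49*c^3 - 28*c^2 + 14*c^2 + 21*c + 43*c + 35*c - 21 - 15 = -49*c^3 - 14*c^2 + 99*c - 36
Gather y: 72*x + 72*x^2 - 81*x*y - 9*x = 72*x^2 - 81*x*y + 63*x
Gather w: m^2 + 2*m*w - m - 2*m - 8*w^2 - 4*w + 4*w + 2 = m^2 + 2*m*w - 3*m - 8*w^2 + 2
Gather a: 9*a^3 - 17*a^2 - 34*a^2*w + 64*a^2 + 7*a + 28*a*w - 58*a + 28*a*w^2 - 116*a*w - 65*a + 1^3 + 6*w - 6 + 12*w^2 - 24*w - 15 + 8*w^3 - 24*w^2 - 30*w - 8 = 9*a^3 + a^2*(47 - 34*w) + a*(28*w^2 - 88*w - 116) + 8*w^3 - 12*w^2 - 48*w - 28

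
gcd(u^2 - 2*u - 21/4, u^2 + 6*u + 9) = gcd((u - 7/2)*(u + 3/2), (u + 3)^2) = 1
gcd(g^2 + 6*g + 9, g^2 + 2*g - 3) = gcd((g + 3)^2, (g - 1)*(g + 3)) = g + 3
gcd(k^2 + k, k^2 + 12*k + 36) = 1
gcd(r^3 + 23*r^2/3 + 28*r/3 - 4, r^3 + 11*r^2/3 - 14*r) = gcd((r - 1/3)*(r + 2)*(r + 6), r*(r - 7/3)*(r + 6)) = r + 6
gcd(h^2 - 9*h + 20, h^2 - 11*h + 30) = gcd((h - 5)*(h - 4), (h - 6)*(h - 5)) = h - 5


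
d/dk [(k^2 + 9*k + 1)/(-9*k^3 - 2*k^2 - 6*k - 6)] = (9*k^4 + 162*k^3 + 39*k^2 - 8*k - 48)/(81*k^6 + 36*k^5 + 112*k^4 + 132*k^3 + 60*k^2 + 72*k + 36)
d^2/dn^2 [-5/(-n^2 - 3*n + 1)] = 10*(-n^2 - 3*n + (2*n + 3)^2 + 1)/(n^2 + 3*n - 1)^3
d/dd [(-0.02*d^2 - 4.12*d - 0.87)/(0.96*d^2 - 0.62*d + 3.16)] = (3.9676*d^2 + 1.544*d - 13.5586)/(0.9216*d^4 - 1.1904*d^3 + 6.4516*d^2 - 3.9184*d + 9.9856)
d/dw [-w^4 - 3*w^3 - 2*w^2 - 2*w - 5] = -4*w^3 - 9*w^2 - 4*w - 2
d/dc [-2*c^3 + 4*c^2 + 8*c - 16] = -6*c^2 + 8*c + 8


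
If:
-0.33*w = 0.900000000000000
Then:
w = -2.73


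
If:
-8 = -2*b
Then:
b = 4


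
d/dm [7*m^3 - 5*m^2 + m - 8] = 21*m^2 - 10*m + 1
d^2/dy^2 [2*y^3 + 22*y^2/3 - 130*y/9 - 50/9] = 12*y + 44/3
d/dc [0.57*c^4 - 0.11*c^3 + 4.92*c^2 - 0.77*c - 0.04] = 2.28*c^3 - 0.33*c^2 + 9.84*c - 0.77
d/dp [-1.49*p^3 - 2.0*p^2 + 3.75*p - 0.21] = -4.47*p^2 - 4.0*p + 3.75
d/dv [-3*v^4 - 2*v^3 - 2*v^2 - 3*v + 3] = -12*v^3 - 6*v^2 - 4*v - 3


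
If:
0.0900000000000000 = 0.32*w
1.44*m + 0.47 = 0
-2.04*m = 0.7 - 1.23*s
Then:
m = -0.33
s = 0.03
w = 0.28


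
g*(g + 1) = g^2 + g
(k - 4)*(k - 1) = k^2 - 5*k + 4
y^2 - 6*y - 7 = (y - 7)*(y + 1)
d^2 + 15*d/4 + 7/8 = (d + 1/4)*(d + 7/2)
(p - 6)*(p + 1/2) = p^2 - 11*p/2 - 3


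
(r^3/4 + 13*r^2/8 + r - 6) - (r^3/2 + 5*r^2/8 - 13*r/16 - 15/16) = -r^3/4 + r^2 + 29*r/16 - 81/16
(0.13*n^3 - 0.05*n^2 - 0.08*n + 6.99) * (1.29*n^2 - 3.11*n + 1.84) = 0.1677*n^5 - 0.4688*n^4 + 0.2915*n^3 + 9.1739*n^2 - 21.8861*n + 12.8616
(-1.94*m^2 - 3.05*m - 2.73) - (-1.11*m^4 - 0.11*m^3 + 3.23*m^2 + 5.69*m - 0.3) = 1.11*m^4 + 0.11*m^3 - 5.17*m^2 - 8.74*m - 2.43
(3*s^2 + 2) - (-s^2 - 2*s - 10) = 4*s^2 + 2*s + 12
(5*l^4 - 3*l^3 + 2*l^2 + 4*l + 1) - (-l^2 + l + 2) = 5*l^4 - 3*l^3 + 3*l^2 + 3*l - 1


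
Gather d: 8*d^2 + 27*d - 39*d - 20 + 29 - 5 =8*d^2 - 12*d + 4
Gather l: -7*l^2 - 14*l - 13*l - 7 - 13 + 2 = -7*l^2 - 27*l - 18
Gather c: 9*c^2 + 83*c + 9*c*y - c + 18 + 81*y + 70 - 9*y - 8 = 9*c^2 + c*(9*y + 82) + 72*y + 80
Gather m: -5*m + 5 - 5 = -5*m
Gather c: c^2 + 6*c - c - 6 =c^2 + 5*c - 6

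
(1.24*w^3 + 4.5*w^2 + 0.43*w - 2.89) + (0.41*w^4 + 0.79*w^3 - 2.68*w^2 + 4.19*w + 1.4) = 0.41*w^4 + 2.03*w^3 + 1.82*w^2 + 4.62*w - 1.49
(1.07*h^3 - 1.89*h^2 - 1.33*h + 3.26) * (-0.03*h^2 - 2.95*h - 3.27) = -0.0321*h^5 - 3.0998*h^4 + 2.1165*h^3 + 10.006*h^2 - 5.2679*h - 10.6602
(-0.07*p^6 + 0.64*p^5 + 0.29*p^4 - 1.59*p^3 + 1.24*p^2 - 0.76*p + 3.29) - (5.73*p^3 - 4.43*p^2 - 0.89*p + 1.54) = -0.07*p^6 + 0.64*p^5 + 0.29*p^4 - 7.32*p^3 + 5.67*p^2 + 0.13*p + 1.75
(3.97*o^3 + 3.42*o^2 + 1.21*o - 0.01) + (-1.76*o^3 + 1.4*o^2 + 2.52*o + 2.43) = 2.21*o^3 + 4.82*o^2 + 3.73*o + 2.42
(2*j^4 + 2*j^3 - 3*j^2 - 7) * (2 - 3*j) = -6*j^5 - 2*j^4 + 13*j^3 - 6*j^2 + 21*j - 14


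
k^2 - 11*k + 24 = (k - 8)*(k - 3)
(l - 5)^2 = l^2 - 10*l + 25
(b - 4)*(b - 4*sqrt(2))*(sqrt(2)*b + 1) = sqrt(2)*b^3 - 7*b^2 - 4*sqrt(2)*b^2 - 4*sqrt(2)*b + 28*b + 16*sqrt(2)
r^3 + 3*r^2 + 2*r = r*(r + 1)*(r + 2)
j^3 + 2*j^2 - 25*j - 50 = (j - 5)*(j + 2)*(j + 5)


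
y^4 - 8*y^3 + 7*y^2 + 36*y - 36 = (y - 6)*(y - 3)*(y - 1)*(y + 2)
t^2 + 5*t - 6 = (t - 1)*(t + 6)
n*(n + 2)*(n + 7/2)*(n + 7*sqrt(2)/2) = n^4 + 7*sqrt(2)*n^3/2 + 11*n^3/2 + 7*n^2 + 77*sqrt(2)*n^2/4 + 49*sqrt(2)*n/2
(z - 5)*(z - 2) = z^2 - 7*z + 10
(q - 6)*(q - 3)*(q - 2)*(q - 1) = q^4 - 12*q^3 + 47*q^2 - 72*q + 36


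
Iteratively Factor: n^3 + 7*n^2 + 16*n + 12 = (n + 3)*(n^2 + 4*n + 4) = (n + 2)*(n + 3)*(n + 2)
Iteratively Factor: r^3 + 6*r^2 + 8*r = (r + 4)*(r^2 + 2*r) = (r + 2)*(r + 4)*(r)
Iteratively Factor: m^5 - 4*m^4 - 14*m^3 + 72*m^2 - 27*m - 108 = (m + 1)*(m^4 - 5*m^3 - 9*m^2 + 81*m - 108) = (m - 3)*(m + 1)*(m^3 - 2*m^2 - 15*m + 36) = (m - 3)^2*(m + 1)*(m^2 + m - 12) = (m - 3)^3*(m + 1)*(m + 4)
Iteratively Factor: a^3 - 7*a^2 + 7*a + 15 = (a - 5)*(a^2 - 2*a - 3) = (a - 5)*(a + 1)*(a - 3)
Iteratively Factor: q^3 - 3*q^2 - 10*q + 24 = (q + 3)*(q^2 - 6*q + 8) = (q - 2)*(q + 3)*(q - 4)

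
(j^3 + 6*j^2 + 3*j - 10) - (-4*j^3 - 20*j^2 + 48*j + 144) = 5*j^3 + 26*j^2 - 45*j - 154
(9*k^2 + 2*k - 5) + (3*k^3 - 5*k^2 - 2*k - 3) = 3*k^3 + 4*k^2 - 8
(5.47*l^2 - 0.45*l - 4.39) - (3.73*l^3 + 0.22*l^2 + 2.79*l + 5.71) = -3.73*l^3 + 5.25*l^2 - 3.24*l - 10.1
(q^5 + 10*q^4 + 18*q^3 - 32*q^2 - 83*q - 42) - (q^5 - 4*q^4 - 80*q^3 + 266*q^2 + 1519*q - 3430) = 14*q^4 + 98*q^3 - 298*q^2 - 1602*q + 3388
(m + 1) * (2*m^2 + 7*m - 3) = 2*m^3 + 9*m^2 + 4*m - 3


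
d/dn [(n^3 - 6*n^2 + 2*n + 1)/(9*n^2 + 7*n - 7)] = (9*n^4 + 14*n^3 - 81*n^2 + 66*n - 21)/(81*n^4 + 126*n^3 - 77*n^2 - 98*n + 49)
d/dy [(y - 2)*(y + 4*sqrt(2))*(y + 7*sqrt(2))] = 3*y^2 - 4*y + 22*sqrt(2)*y - 22*sqrt(2) + 56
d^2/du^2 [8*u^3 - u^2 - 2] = 48*u - 2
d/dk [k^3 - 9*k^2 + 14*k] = 3*k^2 - 18*k + 14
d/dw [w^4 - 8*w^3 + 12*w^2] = 4*w*(w^2 - 6*w + 6)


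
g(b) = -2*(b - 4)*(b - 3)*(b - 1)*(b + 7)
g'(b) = -2*(b - 4)*(b - 3)*(b - 1) - 2*(b - 4)*(b - 3)*(b + 7) - 2*(b - 4)*(b - 1)*(b + 7) - 2*(b - 3)*(b - 1)*(b + 7) = -8*b^3 + 6*b^2 + 148*b - 242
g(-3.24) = 1440.48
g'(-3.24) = -386.44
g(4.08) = -5.90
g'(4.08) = -81.62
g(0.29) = 104.08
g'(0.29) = -198.77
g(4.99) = -188.50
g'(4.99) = -348.09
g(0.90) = 10.29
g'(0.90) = -109.77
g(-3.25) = 1444.34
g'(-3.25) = -385.00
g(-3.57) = 1559.20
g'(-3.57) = -329.90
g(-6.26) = 1020.84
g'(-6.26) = 1029.16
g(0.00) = 168.00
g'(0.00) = -242.00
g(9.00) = -7680.00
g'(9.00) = -4256.00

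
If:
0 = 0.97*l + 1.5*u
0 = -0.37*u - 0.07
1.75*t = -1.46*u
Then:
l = 0.29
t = 0.16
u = -0.19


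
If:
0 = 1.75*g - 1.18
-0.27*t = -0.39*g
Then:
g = 0.67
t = 0.97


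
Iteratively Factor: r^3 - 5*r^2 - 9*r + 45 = (r - 3)*(r^2 - 2*r - 15) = (r - 3)*(r + 3)*(r - 5)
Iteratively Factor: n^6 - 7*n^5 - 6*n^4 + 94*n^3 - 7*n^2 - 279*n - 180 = (n + 3)*(n^5 - 10*n^4 + 24*n^3 + 22*n^2 - 73*n - 60) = (n - 3)*(n + 3)*(n^4 - 7*n^3 + 3*n^2 + 31*n + 20) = (n - 3)*(n + 1)*(n + 3)*(n^3 - 8*n^2 + 11*n + 20) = (n - 5)*(n - 3)*(n + 1)*(n + 3)*(n^2 - 3*n - 4) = (n - 5)*(n - 3)*(n + 1)^2*(n + 3)*(n - 4)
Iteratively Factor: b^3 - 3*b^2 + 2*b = (b - 1)*(b^2 - 2*b) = b*(b - 1)*(b - 2)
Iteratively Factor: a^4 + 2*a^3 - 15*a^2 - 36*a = (a - 4)*(a^3 + 6*a^2 + 9*a) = a*(a - 4)*(a^2 + 6*a + 9) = a*(a - 4)*(a + 3)*(a + 3)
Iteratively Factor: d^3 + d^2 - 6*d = (d - 2)*(d^2 + 3*d) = d*(d - 2)*(d + 3)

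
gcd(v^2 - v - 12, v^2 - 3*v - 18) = v + 3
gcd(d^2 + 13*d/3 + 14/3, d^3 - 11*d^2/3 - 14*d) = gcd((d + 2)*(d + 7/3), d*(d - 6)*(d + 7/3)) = d + 7/3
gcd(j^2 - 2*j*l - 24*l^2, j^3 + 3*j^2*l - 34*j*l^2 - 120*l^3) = j^2 - 2*j*l - 24*l^2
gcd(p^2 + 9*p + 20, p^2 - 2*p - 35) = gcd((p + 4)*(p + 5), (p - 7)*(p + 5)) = p + 5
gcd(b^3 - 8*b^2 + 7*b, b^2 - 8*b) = b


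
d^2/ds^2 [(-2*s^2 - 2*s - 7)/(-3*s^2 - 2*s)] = 2*(6*s^3 + 189*s^2 + 126*s + 28)/(s^3*(27*s^3 + 54*s^2 + 36*s + 8))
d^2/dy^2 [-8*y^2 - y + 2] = -16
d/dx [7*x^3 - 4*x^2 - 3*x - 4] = 21*x^2 - 8*x - 3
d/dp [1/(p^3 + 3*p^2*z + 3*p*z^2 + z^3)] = -3/(p^4 + 4*p^3*z + 6*p^2*z^2 + 4*p*z^3 + z^4)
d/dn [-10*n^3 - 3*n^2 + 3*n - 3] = -30*n^2 - 6*n + 3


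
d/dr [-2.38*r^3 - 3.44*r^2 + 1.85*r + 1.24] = -7.14*r^2 - 6.88*r + 1.85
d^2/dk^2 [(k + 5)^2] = 2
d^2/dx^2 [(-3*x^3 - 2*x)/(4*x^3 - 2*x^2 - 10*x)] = (-6*x^3 - 114*x^2 + 12*x - 97)/(8*x^6 - 12*x^5 - 54*x^4 + 59*x^3 + 135*x^2 - 75*x - 125)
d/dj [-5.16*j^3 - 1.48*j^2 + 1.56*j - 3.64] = -15.48*j^2 - 2.96*j + 1.56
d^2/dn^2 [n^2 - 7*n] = 2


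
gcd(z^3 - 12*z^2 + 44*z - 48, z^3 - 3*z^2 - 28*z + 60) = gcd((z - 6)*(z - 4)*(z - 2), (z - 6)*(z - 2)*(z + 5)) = z^2 - 8*z + 12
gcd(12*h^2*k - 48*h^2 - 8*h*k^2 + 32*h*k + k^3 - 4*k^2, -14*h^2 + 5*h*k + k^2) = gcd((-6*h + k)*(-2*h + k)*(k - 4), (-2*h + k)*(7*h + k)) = 2*h - k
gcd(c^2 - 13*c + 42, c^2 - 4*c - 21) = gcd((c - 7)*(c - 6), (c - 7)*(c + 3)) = c - 7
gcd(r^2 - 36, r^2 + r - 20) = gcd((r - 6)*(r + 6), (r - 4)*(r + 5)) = 1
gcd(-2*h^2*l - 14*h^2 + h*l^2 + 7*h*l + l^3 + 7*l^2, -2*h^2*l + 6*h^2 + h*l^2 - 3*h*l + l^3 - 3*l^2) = 2*h^2 - h*l - l^2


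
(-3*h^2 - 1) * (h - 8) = -3*h^3 + 24*h^2 - h + 8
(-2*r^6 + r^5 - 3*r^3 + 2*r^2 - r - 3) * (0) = 0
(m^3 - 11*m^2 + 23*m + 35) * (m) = m^4 - 11*m^3 + 23*m^2 + 35*m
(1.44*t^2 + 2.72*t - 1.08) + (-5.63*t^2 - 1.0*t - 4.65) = -4.19*t^2 + 1.72*t - 5.73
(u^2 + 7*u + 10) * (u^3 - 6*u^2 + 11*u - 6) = u^5 + u^4 - 21*u^3 + 11*u^2 + 68*u - 60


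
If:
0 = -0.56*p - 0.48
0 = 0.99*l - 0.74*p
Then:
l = -0.64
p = -0.86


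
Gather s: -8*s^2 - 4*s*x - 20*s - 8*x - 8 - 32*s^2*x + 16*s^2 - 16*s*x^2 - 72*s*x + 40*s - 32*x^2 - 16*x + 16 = s^2*(8 - 32*x) + s*(-16*x^2 - 76*x + 20) - 32*x^2 - 24*x + 8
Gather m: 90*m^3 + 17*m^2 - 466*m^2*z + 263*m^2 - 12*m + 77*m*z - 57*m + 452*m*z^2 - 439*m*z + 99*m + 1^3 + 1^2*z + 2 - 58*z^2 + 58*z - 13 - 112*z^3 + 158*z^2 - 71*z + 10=90*m^3 + m^2*(280 - 466*z) + m*(452*z^2 - 362*z + 30) - 112*z^3 + 100*z^2 - 12*z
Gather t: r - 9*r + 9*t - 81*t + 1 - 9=-8*r - 72*t - 8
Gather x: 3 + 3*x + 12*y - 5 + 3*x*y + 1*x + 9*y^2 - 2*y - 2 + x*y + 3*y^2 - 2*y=x*(4*y + 4) + 12*y^2 + 8*y - 4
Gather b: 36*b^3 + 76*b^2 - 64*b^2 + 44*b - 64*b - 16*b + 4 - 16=36*b^3 + 12*b^2 - 36*b - 12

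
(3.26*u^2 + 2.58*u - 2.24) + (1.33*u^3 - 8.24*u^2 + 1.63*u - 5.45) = 1.33*u^3 - 4.98*u^2 + 4.21*u - 7.69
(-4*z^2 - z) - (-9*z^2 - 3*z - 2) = 5*z^2 + 2*z + 2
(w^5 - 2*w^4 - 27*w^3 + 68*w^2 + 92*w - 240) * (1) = w^5 - 2*w^4 - 27*w^3 + 68*w^2 + 92*w - 240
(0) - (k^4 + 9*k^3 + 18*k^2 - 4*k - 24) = -k^4 - 9*k^3 - 18*k^2 + 4*k + 24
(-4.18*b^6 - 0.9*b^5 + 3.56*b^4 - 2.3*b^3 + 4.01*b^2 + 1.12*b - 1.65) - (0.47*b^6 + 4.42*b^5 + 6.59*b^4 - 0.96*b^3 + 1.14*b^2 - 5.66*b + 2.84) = -4.65*b^6 - 5.32*b^5 - 3.03*b^4 - 1.34*b^3 + 2.87*b^2 + 6.78*b - 4.49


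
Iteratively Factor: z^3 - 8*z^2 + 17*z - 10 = (z - 5)*(z^2 - 3*z + 2) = (z - 5)*(z - 1)*(z - 2)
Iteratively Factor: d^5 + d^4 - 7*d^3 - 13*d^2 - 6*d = (d + 1)*(d^4 - 7*d^2 - 6*d) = (d - 3)*(d + 1)*(d^3 + 3*d^2 + 2*d) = d*(d - 3)*(d + 1)*(d^2 + 3*d + 2) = d*(d - 3)*(d + 1)*(d + 2)*(d + 1)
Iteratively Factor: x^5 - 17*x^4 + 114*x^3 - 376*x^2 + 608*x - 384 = (x - 4)*(x^4 - 13*x^3 + 62*x^2 - 128*x + 96) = (x - 4)*(x - 2)*(x^3 - 11*x^2 + 40*x - 48) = (x - 4)^2*(x - 2)*(x^2 - 7*x + 12) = (x - 4)^3*(x - 2)*(x - 3)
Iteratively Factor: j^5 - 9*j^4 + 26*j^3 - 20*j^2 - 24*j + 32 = (j + 1)*(j^4 - 10*j^3 + 36*j^2 - 56*j + 32) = (j - 2)*(j + 1)*(j^3 - 8*j^2 + 20*j - 16) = (j - 4)*(j - 2)*(j + 1)*(j^2 - 4*j + 4) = (j - 4)*(j - 2)^2*(j + 1)*(j - 2)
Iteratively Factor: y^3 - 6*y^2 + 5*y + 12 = (y + 1)*(y^2 - 7*y + 12) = (y - 4)*(y + 1)*(y - 3)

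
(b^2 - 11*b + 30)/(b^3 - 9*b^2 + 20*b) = (b - 6)/(b*(b - 4))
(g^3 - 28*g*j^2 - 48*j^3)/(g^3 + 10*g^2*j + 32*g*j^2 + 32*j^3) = (g - 6*j)/(g + 4*j)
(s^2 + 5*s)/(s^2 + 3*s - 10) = s/(s - 2)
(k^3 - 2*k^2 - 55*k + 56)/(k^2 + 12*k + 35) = (k^2 - 9*k + 8)/(k + 5)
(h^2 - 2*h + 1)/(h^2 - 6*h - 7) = (-h^2 + 2*h - 1)/(-h^2 + 6*h + 7)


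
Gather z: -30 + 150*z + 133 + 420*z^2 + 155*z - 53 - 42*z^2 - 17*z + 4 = 378*z^2 + 288*z + 54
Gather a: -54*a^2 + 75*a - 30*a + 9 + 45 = -54*a^2 + 45*a + 54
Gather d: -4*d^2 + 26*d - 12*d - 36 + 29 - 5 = -4*d^2 + 14*d - 12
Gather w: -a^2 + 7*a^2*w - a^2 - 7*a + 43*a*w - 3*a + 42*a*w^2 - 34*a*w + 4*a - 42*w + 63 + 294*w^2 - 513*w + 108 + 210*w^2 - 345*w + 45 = -2*a^2 - 6*a + w^2*(42*a + 504) + w*(7*a^2 + 9*a - 900) + 216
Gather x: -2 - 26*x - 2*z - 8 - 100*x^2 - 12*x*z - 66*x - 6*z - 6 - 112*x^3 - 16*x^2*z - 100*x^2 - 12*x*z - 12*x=-112*x^3 + x^2*(-16*z - 200) + x*(-24*z - 104) - 8*z - 16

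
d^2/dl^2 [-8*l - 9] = 0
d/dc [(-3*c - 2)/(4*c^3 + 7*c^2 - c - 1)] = (-12*c^3 - 21*c^2 + 3*c + (3*c + 2)*(12*c^2 + 14*c - 1) + 3)/(4*c^3 + 7*c^2 - c - 1)^2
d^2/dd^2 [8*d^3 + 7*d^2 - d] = 48*d + 14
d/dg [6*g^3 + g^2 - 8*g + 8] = 18*g^2 + 2*g - 8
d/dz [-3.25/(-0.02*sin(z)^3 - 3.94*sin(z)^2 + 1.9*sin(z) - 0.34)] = (-0.195*sin(z)^2 - 25.61*sin(z) + 6.175)*cos(z)/(0.02*sin(z)^3 + 3.94*sin(z)^2 - 1.9*sin(z) + 0.34)^2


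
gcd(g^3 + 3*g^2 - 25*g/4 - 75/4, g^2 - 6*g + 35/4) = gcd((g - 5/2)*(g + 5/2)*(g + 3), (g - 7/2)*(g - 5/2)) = g - 5/2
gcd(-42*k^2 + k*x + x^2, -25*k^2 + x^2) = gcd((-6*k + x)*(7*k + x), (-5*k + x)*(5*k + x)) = 1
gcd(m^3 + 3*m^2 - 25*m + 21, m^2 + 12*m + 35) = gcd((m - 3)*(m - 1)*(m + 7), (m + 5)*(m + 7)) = m + 7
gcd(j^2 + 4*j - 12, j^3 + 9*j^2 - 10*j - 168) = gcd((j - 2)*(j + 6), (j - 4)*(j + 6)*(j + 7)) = j + 6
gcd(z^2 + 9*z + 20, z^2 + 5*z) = z + 5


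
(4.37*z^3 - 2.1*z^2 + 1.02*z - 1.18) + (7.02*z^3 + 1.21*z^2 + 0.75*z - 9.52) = 11.39*z^3 - 0.89*z^2 + 1.77*z - 10.7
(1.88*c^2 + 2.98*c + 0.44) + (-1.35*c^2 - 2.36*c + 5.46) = 0.53*c^2 + 0.62*c + 5.9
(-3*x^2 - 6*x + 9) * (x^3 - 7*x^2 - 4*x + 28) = -3*x^5 + 15*x^4 + 63*x^3 - 123*x^2 - 204*x + 252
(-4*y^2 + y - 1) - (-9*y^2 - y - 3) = 5*y^2 + 2*y + 2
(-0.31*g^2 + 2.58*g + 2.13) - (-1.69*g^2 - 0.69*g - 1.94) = 1.38*g^2 + 3.27*g + 4.07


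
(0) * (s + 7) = 0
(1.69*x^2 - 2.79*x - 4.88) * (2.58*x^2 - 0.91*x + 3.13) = 4.3602*x^4 - 8.7361*x^3 - 4.7618*x^2 - 4.2919*x - 15.2744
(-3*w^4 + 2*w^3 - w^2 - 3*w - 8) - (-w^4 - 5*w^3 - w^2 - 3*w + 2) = -2*w^4 + 7*w^3 - 10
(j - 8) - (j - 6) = -2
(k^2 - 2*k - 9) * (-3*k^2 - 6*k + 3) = -3*k^4 + 42*k^2 + 48*k - 27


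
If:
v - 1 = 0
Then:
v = 1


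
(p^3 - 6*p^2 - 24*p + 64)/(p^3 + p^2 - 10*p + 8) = (p - 8)/(p - 1)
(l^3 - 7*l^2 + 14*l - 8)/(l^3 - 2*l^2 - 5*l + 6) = (l^2 - 6*l + 8)/(l^2 - l - 6)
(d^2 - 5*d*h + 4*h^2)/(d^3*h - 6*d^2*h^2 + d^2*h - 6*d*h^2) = (d^2 - 5*d*h + 4*h^2)/(d*h*(d^2 - 6*d*h + d - 6*h))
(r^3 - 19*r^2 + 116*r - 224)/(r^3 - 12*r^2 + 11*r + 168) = (r - 4)/(r + 3)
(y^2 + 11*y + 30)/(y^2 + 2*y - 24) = (y + 5)/(y - 4)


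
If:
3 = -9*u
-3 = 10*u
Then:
No Solution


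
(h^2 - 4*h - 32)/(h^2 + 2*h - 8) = (h - 8)/(h - 2)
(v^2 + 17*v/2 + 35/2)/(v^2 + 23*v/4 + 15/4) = 2*(2*v + 7)/(4*v + 3)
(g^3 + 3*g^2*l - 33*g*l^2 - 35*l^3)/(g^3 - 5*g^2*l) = 1 + 8*l/g + 7*l^2/g^2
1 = 1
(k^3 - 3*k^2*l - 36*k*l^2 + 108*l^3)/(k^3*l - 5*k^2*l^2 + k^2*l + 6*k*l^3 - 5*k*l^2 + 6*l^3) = (k^2 - 36*l^2)/(l*(k^2 - 2*k*l + k - 2*l))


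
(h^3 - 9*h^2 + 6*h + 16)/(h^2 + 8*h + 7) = (h^2 - 10*h + 16)/(h + 7)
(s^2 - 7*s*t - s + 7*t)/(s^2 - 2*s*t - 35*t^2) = (s - 1)/(s + 5*t)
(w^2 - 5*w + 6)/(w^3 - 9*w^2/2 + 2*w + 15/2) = 2*(w - 2)/(2*w^2 - 3*w - 5)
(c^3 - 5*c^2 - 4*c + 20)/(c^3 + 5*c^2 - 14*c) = (c^2 - 3*c - 10)/(c*(c + 7))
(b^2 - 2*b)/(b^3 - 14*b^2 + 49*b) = (b - 2)/(b^2 - 14*b + 49)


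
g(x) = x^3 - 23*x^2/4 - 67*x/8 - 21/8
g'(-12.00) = 561.62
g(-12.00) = -2458.12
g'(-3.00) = 53.12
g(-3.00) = -56.25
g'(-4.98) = 123.30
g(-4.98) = -227.03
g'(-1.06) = 7.19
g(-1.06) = -1.40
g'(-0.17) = -6.33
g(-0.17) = -1.37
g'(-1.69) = 19.63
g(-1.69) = -9.72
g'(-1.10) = 7.90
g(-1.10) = -1.70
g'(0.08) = -9.28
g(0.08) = -3.33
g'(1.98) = -19.38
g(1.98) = -33.99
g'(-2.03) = 27.33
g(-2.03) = -17.68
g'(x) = 3*x^2 - 23*x/2 - 67/8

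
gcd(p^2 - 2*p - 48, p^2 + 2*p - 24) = p + 6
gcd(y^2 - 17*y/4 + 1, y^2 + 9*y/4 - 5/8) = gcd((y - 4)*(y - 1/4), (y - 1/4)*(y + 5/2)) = y - 1/4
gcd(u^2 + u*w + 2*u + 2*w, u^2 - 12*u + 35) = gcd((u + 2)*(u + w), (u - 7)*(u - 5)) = 1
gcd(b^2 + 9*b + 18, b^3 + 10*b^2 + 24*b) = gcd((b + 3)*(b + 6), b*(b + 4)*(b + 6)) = b + 6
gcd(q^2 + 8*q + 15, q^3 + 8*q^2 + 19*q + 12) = q + 3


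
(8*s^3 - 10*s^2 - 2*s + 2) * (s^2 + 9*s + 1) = 8*s^5 + 62*s^4 - 84*s^3 - 26*s^2 + 16*s + 2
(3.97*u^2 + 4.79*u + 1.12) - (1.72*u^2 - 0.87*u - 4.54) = 2.25*u^2 + 5.66*u + 5.66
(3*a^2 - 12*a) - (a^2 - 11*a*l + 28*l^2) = 2*a^2 + 11*a*l - 12*a - 28*l^2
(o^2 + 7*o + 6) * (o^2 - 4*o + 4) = o^4 + 3*o^3 - 18*o^2 + 4*o + 24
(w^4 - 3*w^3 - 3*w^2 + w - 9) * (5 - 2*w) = -2*w^5 + 11*w^4 - 9*w^3 - 17*w^2 + 23*w - 45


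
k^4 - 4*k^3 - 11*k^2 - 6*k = k*(k - 6)*(k + 1)^2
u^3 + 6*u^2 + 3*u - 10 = (u - 1)*(u + 2)*(u + 5)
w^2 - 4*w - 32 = (w - 8)*(w + 4)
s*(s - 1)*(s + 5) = s^3 + 4*s^2 - 5*s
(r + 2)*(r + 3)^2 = r^3 + 8*r^2 + 21*r + 18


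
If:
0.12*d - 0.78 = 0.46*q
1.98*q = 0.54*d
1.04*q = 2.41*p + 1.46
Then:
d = -143.00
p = -17.44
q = -39.00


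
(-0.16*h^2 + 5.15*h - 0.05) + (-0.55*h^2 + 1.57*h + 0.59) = -0.71*h^2 + 6.72*h + 0.54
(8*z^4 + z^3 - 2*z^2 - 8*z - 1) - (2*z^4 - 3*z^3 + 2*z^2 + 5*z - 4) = 6*z^4 + 4*z^3 - 4*z^2 - 13*z + 3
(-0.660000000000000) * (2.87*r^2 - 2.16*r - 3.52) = -1.8942*r^2 + 1.4256*r + 2.3232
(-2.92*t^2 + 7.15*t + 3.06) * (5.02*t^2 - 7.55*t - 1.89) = -14.6584*t^4 + 57.939*t^3 - 33.1025*t^2 - 36.6165*t - 5.7834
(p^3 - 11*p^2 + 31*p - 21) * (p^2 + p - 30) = p^5 - 10*p^4 - 10*p^3 + 340*p^2 - 951*p + 630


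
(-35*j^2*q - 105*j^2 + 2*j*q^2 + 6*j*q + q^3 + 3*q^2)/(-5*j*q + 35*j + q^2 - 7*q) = (7*j*q + 21*j + q^2 + 3*q)/(q - 7)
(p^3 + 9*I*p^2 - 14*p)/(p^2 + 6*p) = (p^2 + 9*I*p - 14)/(p + 6)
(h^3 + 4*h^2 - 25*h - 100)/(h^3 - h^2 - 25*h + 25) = (h + 4)/(h - 1)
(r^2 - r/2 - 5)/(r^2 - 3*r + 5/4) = 2*(r + 2)/(2*r - 1)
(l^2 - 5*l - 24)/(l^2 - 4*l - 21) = (l - 8)/(l - 7)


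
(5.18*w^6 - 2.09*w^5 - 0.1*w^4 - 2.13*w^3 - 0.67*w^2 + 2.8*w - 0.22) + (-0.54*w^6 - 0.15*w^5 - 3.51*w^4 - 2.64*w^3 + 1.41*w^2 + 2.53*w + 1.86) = 4.64*w^6 - 2.24*w^5 - 3.61*w^4 - 4.77*w^3 + 0.74*w^2 + 5.33*w + 1.64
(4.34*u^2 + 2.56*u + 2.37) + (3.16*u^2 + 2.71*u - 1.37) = 7.5*u^2 + 5.27*u + 1.0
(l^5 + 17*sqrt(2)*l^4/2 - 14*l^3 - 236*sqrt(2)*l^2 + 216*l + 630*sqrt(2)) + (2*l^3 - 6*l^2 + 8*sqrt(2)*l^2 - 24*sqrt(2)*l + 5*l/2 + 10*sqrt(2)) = l^5 + 17*sqrt(2)*l^4/2 - 12*l^3 - 228*sqrt(2)*l^2 - 6*l^2 - 24*sqrt(2)*l + 437*l/2 + 640*sqrt(2)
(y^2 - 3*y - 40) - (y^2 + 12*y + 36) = -15*y - 76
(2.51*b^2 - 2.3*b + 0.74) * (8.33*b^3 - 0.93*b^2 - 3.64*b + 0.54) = 20.9083*b^5 - 21.4933*b^4 - 0.8332*b^3 + 9.0392*b^2 - 3.9356*b + 0.3996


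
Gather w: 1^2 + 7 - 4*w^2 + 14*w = -4*w^2 + 14*w + 8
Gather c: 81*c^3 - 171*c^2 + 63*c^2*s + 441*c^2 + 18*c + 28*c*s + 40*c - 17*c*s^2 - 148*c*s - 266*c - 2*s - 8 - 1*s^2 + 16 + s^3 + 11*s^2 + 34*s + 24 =81*c^3 + c^2*(63*s + 270) + c*(-17*s^2 - 120*s - 208) + s^3 + 10*s^2 + 32*s + 32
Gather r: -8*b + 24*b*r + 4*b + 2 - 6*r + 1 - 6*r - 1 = -4*b + r*(24*b - 12) + 2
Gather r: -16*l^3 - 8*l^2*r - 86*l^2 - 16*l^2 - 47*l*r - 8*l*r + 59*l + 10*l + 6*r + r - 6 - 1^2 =-16*l^3 - 102*l^2 + 69*l + r*(-8*l^2 - 55*l + 7) - 7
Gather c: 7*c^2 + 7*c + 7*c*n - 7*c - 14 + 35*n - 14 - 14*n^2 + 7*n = 7*c^2 + 7*c*n - 14*n^2 + 42*n - 28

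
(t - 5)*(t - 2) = t^2 - 7*t + 10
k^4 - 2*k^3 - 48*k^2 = k^2*(k - 8)*(k + 6)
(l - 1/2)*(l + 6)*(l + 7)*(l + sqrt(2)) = l^4 + sqrt(2)*l^3 + 25*l^3/2 + 25*sqrt(2)*l^2/2 + 71*l^2/2 - 21*l + 71*sqrt(2)*l/2 - 21*sqrt(2)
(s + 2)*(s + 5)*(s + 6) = s^3 + 13*s^2 + 52*s + 60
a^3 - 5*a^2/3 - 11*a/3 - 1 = (a - 3)*(a + 1/3)*(a + 1)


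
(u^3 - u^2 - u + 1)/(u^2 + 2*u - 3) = (u^2 - 1)/(u + 3)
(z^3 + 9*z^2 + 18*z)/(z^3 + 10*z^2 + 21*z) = (z + 6)/(z + 7)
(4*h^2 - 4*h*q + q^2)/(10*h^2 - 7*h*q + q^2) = (-2*h + q)/(-5*h + q)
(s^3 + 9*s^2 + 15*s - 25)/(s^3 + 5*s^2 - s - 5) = (s + 5)/(s + 1)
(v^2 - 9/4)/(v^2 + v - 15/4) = (2*v + 3)/(2*v + 5)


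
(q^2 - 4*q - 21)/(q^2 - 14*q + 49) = (q + 3)/(q - 7)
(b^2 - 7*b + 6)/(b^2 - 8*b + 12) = (b - 1)/(b - 2)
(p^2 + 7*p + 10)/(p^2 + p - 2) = (p + 5)/(p - 1)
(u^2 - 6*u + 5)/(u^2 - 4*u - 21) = (-u^2 + 6*u - 5)/(-u^2 + 4*u + 21)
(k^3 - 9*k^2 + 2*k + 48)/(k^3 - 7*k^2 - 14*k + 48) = (k^2 - k - 6)/(k^2 + k - 6)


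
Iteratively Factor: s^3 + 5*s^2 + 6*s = (s)*(s^2 + 5*s + 6) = s*(s + 3)*(s + 2)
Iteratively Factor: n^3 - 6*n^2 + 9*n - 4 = (n - 4)*(n^2 - 2*n + 1) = (n - 4)*(n - 1)*(n - 1)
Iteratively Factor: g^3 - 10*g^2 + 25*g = (g)*(g^2 - 10*g + 25) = g*(g - 5)*(g - 5)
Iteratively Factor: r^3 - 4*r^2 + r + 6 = (r + 1)*(r^2 - 5*r + 6) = (r - 3)*(r + 1)*(r - 2)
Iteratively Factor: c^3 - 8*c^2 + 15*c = (c)*(c^2 - 8*c + 15) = c*(c - 3)*(c - 5)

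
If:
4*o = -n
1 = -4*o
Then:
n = 1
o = -1/4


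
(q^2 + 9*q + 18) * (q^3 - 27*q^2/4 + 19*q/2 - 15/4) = q^5 + 9*q^4/4 - 133*q^3/4 - 159*q^2/4 + 549*q/4 - 135/2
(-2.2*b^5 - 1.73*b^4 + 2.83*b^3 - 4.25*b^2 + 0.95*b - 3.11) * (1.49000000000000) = -3.278*b^5 - 2.5777*b^4 + 4.2167*b^3 - 6.3325*b^2 + 1.4155*b - 4.6339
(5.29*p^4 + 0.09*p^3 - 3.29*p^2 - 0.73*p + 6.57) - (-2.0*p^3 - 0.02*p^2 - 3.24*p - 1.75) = 5.29*p^4 + 2.09*p^3 - 3.27*p^2 + 2.51*p + 8.32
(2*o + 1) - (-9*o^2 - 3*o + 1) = 9*o^2 + 5*o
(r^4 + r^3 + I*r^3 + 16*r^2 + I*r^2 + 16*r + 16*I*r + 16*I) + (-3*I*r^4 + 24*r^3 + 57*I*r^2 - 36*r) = r^4 - 3*I*r^4 + 25*r^3 + I*r^3 + 16*r^2 + 58*I*r^2 - 20*r + 16*I*r + 16*I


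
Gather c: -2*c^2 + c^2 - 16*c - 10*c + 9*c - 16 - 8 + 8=-c^2 - 17*c - 16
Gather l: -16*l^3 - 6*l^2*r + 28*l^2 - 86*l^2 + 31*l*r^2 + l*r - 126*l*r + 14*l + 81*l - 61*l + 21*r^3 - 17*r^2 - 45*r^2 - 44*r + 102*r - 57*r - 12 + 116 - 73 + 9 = -16*l^3 + l^2*(-6*r - 58) + l*(31*r^2 - 125*r + 34) + 21*r^3 - 62*r^2 + r + 40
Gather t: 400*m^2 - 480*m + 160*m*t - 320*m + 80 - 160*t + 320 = 400*m^2 - 800*m + t*(160*m - 160) + 400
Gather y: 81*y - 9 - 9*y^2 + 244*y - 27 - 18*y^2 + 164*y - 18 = -27*y^2 + 489*y - 54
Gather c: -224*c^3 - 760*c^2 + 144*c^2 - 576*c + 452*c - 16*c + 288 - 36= -224*c^3 - 616*c^2 - 140*c + 252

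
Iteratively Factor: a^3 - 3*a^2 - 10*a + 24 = (a + 3)*(a^2 - 6*a + 8) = (a - 2)*(a + 3)*(a - 4)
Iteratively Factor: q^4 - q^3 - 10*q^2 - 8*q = (q)*(q^3 - q^2 - 10*q - 8) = q*(q + 2)*(q^2 - 3*q - 4) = q*(q - 4)*(q + 2)*(q + 1)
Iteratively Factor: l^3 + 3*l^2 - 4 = (l + 2)*(l^2 + l - 2) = (l - 1)*(l + 2)*(l + 2)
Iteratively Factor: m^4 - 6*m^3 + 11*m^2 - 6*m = (m - 3)*(m^3 - 3*m^2 + 2*m) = m*(m - 3)*(m^2 - 3*m + 2) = m*(m - 3)*(m - 1)*(m - 2)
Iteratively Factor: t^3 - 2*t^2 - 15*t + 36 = (t + 4)*(t^2 - 6*t + 9) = (t - 3)*(t + 4)*(t - 3)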